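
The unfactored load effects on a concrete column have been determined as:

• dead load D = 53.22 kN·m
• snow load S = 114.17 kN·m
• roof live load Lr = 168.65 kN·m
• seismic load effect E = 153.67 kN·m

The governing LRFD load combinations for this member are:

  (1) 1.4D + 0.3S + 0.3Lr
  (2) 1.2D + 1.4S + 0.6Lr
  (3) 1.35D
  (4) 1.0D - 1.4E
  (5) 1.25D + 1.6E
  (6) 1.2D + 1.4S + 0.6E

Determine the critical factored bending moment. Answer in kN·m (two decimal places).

324.89 kN·m

(1) 1.4(53.22) + 0.3(114.17) + 0.3(168.65) = 159.35
(2) 1.2(53.22) + 1.4(114.17) + 0.6(168.65) = 63.86 + 159.84 + 101.19 = 324.89
(3) 1.35(53.22) = 71.85
(4) 1.0(53.22) - 1.4(153.67) = 53.22 - 215.14 = -161.92
(5) 1.25(53.22) + 1.6(153.67) = 66.53 + 245.87 = 312.40
(6) 1.2(53.22) + 1.4(114.17) + 0.6(153.67) = 63.86 + 159.84 + 92.20 = 315.90
Maximum is from combination 2.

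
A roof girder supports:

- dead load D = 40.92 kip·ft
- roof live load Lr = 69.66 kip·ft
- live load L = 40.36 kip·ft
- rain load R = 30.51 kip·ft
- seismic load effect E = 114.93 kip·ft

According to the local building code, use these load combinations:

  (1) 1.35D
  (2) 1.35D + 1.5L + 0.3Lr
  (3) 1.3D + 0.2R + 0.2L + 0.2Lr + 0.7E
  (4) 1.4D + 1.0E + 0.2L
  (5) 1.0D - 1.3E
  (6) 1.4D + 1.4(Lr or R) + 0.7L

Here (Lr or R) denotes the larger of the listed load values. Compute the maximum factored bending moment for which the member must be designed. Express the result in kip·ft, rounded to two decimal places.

183.06 kip·ft

(Lr or R) → Lr = 69.66 kip·ft.
(1) 1.35(40.92) = 55.24
(2) 1.35(40.92) + 1.5(40.36) + 0.3(69.66) = 55.24 + 60.54 + 20.90 = 136.68
(3) 1.3(40.92) + 0.2(30.51) + 0.2(40.36) + 0.2(69.66) + 0.7(114.93) = 53.20 + 6.10 + 8.07 + 13.93 + 80.45 = 161.75
(4) 1.4(40.92) + 1.0(114.93) + 0.2(40.36) = 57.29 + 114.93 + 8.07 = 180.29
(5) 1.0(40.92) - 1.3(114.93) = 40.92 - 149.41 = -108.49
(6) 1.4(40.92) + 1.4(69.66) + 0.7(40.36) = 57.29 + 97.52 + 28.25 = 183.06
Maximum is from combination 6.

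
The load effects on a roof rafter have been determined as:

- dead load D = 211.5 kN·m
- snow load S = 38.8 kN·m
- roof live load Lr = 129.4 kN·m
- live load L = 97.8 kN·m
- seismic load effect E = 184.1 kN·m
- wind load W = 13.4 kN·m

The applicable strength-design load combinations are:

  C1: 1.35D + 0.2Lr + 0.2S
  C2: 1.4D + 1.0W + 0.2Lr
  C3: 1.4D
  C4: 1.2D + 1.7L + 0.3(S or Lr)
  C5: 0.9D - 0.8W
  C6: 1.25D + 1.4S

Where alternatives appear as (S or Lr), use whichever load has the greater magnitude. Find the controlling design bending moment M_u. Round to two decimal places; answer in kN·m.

458.88 kN·m

(S or Lr) → Lr = 129.4 kN·m.
C1: 1.35(211.5) + 0.2(129.4) + 0.2(38.8) = 319.17
C2: 1.4(211.5) + 1.0(13.4) + 0.2(129.4) = 335.38
C3: 1.4(211.5) = 296.10
C4: 1.2(211.5) + 1.7(97.8) + 0.3(129.4) = 458.88
C5: 0.9(211.5) - 0.8(13.4) = 179.63
C6: 1.25(211.5) + 1.4(38.8) = 318.70
Maximum is from combination 4.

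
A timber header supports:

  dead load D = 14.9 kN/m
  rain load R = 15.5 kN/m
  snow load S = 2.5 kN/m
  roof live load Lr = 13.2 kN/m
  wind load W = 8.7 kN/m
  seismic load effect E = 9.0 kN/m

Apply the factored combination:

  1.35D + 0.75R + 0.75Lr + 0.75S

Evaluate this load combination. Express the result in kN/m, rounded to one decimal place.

43.5 kN/m

1.35(14.9) + 0.75(15.5) + 0.75(13.2) + 0.75(2.5) = 20.1 + 11.6 + 9.9 + 1.9 = 43.5
w_u = 43.5 kN/m.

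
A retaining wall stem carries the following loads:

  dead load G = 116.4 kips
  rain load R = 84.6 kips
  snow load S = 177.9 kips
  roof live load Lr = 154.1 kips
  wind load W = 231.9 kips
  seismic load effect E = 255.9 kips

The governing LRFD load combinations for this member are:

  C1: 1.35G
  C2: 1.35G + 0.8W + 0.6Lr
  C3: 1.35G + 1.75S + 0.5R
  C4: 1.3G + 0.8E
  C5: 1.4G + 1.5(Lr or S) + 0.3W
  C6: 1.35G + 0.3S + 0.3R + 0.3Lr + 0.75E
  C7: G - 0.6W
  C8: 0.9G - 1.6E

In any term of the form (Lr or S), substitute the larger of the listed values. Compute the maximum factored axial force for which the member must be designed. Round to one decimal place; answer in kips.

510.8 kips

(Lr or S) → S = 177.9 kips.
C1: 1.35(116.4) = 157.1
C2: 1.35(116.4) + 0.8(231.9) + 0.6(154.1) = 157.1 + 185.5 + 92.5 = 435.1
C3: 1.35(116.4) + 1.75(177.9) + 0.5(84.6) = 510.8
C4: 1.3(116.4) + 0.8(255.9) = 151.3 + 204.7 = 356.0
C5: 1.4(116.4) + 1.5(177.9) + 0.3(231.9) = 499.4
C6: 1.35(116.4) + 0.3(177.9) + 0.3(84.6) + 0.3(154.1) + 0.75(255.9) = 157.1 + 53.4 + 25.4 + 46.2 + 191.9 = 474.0
C7: 1.0(116.4) - 0.6(231.9) = 116.4 - 139.1 = -22.7
C8: 0.9(116.4) - 1.6(255.9) = -304.7
Maximum is from combination 3.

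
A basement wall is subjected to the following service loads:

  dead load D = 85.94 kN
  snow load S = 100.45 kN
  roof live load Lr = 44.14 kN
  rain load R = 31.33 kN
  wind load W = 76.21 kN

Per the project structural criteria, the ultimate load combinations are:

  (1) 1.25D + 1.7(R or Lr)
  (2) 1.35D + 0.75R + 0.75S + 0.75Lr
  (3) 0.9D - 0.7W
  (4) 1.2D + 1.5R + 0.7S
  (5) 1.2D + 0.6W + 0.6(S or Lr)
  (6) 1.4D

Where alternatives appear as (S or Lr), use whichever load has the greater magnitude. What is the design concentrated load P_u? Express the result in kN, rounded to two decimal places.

247.96 kN

(R or Lr) → Lr = 44.14 kN; (S or Lr) → S = 100.45 kN.
(1) 1.25(85.94) + 1.7(44.14) = 182.46
(2) 1.35(85.94) + 0.75(31.33) + 0.75(100.45) + 0.75(44.14) = 247.96
(3) 0.9(85.94) - 0.7(76.21) = 77.35 - 53.35 = 24.00
(4) 1.2(85.94) + 1.5(31.33) + 0.7(100.45) = 220.44
(5) 1.2(85.94) + 0.6(76.21) + 0.6(100.45) = 209.12
(6) 1.4(85.94) = 120.32
The controlling combination is 2, giving 247.96 kN.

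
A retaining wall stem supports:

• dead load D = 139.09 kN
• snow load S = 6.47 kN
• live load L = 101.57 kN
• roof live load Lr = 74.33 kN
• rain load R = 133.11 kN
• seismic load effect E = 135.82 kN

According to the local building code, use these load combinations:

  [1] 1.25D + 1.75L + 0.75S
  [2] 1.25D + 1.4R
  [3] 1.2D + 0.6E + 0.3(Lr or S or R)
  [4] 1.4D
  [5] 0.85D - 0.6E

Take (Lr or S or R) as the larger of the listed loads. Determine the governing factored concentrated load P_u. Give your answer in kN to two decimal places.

(Lr or S or R) → R = 133.11 kN.
[1] 1.25(139.09) + 1.75(101.57) + 0.75(6.47) = 173.86 + 177.75 + 4.85 = 356.46
[2] 1.25(139.09) + 1.4(133.11) = 360.22
[3] 1.2(139.09) + 0.6(135.82) + 0.3(133.11) = 166.91 + 81.49 + 39.93 = 288.33
[4] 1.4(139.09) = 194.73
[5] 0.85(139.09) - 0.6(135.82) = 36.73
Combination 2 governs: P_u = 360.22 kN.

360.22 kN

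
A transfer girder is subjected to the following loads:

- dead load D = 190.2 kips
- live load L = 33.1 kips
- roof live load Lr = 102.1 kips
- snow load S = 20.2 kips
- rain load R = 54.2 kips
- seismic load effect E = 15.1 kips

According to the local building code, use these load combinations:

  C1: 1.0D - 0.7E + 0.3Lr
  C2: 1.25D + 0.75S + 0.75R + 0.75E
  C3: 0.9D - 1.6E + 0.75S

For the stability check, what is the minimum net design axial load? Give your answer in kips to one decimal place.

162.2 kips

C1: 1.0(190.2) - 0.7(15.1) + 0.3(102.1) = 210.3
C2: 1.25(190.2) + 0.75(20.2) + 0.75(54.2) + 0.75(15.1) = 304.9
C3: 0.9(190.2) - 1.6(15.1) + 0.75(20.2) = 171.2 - 24.2 + 15.2 = 162.2
Combination 3 gives the minimum: 162.2 kips.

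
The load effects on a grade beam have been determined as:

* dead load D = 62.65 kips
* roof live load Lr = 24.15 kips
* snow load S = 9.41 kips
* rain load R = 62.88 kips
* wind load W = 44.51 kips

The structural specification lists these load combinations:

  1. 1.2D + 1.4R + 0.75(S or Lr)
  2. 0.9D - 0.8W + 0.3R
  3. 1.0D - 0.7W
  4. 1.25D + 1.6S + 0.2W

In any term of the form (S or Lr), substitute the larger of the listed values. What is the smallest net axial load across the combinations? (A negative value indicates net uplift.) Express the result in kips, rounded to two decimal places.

31.49 kips

(S or Lr) → Lr = 24.15 kips.
1. 1.2(62.65) + 1.4(62.88) + 0.75(24.15) = 181.32
2. 0.9(62.65) - 0.8(44.51) + 0.3(62.88) = 39.64
3. 1.0(62.65) - 0.7(44.51) = 31.49
4. 1.25(62.65) + 1.6(9.41) + 0.2(44.51) = 102.27
Combination 3 gives the minimum: 31.49 kips.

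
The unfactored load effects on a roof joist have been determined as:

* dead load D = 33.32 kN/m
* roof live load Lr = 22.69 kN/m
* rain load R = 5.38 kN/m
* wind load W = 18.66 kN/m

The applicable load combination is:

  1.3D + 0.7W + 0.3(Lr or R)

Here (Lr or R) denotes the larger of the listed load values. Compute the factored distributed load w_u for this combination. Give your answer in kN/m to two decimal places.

63.19 kN/m

(Lr or R) → Lr = 22.69 kN/m.
1.3(33.32) + 0.7(18.66) + 0.3(22.69) = 63.19
w_u = 63.19 kN/m.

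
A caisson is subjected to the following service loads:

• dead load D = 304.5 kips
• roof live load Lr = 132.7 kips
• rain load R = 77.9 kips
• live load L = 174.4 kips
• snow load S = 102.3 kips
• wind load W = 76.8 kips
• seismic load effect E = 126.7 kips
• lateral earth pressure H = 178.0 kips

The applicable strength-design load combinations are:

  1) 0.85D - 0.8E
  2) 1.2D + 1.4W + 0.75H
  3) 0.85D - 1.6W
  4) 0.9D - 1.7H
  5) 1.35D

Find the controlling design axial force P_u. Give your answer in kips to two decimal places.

1) 0.85(304.5) - 0.8(126.7) = 258.83 - 101.36 = 157.47
2) 1.2(304.5) + 1.4(76.8) + 0.75(178.0) = 365.40 + 107.52 + 133.50 = 606.42
3) 0.85(304.5) - 1.6(76.8) = 258.83 - 122.88 = 135.95
4) 0.9(304.5) - 1.7(178.0) = 274.05 - 302.60 = -28.55
5) 1.35(304.5) = 411.08
Combination 2 governs: P_u = 606.42 kips.

606.42 kips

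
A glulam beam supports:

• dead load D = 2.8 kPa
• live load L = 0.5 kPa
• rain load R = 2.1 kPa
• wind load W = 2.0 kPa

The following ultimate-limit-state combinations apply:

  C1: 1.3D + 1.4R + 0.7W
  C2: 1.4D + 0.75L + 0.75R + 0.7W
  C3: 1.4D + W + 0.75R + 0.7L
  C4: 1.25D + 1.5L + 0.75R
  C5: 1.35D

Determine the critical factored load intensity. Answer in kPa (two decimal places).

C1: 1.3(2.8) + 1.4(2.1) + 0.7(2.0) = 7.98
C2: 1.4(2.8) + 0.75(0.5) + 0.75(2.1) + 0.7(2.0) = 7.27
C3: 1.4(2.8) + 1.0(2.0) + 0.75(2.1) + 0.7(0.5) = 7.85
C4: 1.25(2.8) + 1.5(0.5) + 0.75(2.1) = 5.83
C5: 1.35(2.8) = 3.78
Combination 1 governs: q_u = 7.98 kPa.

7.98 kPa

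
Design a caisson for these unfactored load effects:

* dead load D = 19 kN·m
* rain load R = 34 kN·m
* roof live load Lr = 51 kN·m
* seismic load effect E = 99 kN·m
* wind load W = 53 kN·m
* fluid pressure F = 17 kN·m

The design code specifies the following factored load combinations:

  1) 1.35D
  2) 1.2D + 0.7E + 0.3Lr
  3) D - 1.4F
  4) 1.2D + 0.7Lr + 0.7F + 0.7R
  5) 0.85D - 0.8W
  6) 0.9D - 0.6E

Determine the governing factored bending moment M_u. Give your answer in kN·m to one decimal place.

1) 1.35(19) = 25.7
2) 1.2(19) + 0.7(99) + 0.3(51) = 22.8 + 69.3 + 15.3 = 107.4
3) 1.0(19) - 1.4(17) = 19.0 - 23.8 = -4.8
4) 1.2(19) + 0.7(51) + 0.7(17) + 0.7(34) = 22.8 + 35.7 + 11.9 + 23.8 = 94.2
5) 0.85(19) - 0.8(53) = -26.3
6) 0.9(19) - 0.6(99) = 17.1 - 59.4 = -42.3
The controlling combination is 2, giving 107.4 kN·m.

107.4 kN·m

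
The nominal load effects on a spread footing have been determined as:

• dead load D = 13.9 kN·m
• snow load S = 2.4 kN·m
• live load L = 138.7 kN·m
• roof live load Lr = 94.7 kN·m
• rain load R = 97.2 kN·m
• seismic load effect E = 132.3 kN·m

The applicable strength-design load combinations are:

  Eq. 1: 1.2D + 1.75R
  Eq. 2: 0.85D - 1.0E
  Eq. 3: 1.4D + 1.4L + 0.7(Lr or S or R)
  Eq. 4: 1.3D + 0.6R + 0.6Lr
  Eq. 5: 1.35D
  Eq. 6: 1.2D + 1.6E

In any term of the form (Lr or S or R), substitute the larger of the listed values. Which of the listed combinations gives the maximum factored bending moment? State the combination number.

Combination 3

(Lr or S or R) → R = 97.2 kN·m.
Eq. 1: 1.2(13.9) + 1.75(97.2) = 16.68 + 170.10 = 186.78
Eq. 2: 0.85(13.9) - 1.0(132.3) = -120.49
Eq. 3: 1.4(13.9) + 1.4(138.7) + 0.7(97.2) = 19.46 + 194.18 + 68.04 = 281.68
Eq. 4: 1.3(13.9) + 0.6(97.2) + 0.6(94.7) = 18.07 + 58.32 + 56.82 = 133.21
Eq. 5: 1.35(13.9) = 18.77
Eq. 6: 1.2(13.9) + 1.6(132.3) = 16.68 + 211.68 = 228.36
The largest value is 281.68 kN·m from combination 3.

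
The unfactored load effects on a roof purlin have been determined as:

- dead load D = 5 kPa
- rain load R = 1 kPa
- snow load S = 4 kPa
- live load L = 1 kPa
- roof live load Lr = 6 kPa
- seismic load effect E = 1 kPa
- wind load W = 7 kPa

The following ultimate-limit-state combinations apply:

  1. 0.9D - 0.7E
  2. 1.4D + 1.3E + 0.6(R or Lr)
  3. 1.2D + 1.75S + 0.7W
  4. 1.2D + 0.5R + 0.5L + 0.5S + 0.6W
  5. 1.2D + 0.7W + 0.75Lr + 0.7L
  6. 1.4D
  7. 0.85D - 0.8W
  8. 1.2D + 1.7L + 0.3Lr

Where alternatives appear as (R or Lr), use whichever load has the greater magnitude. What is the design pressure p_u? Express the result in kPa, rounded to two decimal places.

17.90 kPa

(R or Lr) → Lr = 6 kPa.
1. 0.9(5) - 0.7(1) = 4.50 - 0.70 = 3.80
2. 1.4(5) + 1.3(1) + 0.6(6) = 7.00 + 1.30 + 3.60 = 11.90
3. 1.2(5) + 1.75(4) + 0.7(7) = 6.00 + 7.00 + 4.90 = 17.90
4. 1.2(5) + 0.5(1) + 0.5(1) + 0.5(4) + 0.6(7) = 6.00 + 0.50 + 0.50 + 2.00 + 4.20 = 13.20
5. 1.2(5) + 0.7(7) + 0.75(6) + 0.7(1) = 6.00 + 4.90 + 4.50 + 0.70 = 16.10
6. 1.4(5) = 7.00
7. 0.85(5) - 0.8(7) = 4.25 - 5.60 = -1.35
8. 1.2(5) + 1.7(1) + 0.3(6) = 6.00 + 1.70 + 1.80 = 9.50
Combination 3 governs: p_u = 17.90 kPa.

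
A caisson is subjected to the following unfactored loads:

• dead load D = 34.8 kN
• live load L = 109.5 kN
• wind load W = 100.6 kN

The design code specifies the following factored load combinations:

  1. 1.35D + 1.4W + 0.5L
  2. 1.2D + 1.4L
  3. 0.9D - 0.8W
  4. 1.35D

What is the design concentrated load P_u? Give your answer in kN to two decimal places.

1. 1.35(34.8) + 1.4(100.6) + 0.5(109.5) = 46.98 + 140.84 + 54.75 = 242.57
2. 1.2(34.8) + 1.4(109.5) = 41.76 + 153.30 = 195.06
3. 0.9(34.8) - 0.8(100.6) = 31.32 - 80.48 = -49.16
4. 1.35(34.8) = 46.98
Maximum is from combination 1.

242.57 kN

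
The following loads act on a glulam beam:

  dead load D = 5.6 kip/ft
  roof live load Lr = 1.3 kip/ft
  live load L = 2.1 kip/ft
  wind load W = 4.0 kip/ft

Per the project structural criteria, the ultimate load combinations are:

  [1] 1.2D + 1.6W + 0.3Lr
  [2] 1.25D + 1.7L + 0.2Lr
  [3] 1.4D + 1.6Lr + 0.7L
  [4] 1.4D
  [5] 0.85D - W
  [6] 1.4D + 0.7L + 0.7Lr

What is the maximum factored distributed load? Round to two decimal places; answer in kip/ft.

13.51 kip/ft

[1] 1.2(5.6) + 1.6(4.0) + 0.3(1.3) = 6.72 + 6.40 + 0.39 = 13.51
[2] 1.25(5.6) + 1.7(2.1) + 0.2(1.3) = 7.00 + 3.57 + 0.26 = 10.83
[3] 1.4(5.6) + 1.6(1.3) + 0.7(2.1) = 7.84 + 2.08 + 1.47 = 11.39
[4] 1.4(5.6) = 7.84
[5] 0.85(5.6) - 1.0(4.0) = 4.76 - 4.00 = 0.76
[6] 1.4(5.6) + 0.7(2.1) + 0.7(1.3) = 7.84 + 1.47 + 0.91 = 10.22
The controlling combination is 1, giving 13.51 kip/ft.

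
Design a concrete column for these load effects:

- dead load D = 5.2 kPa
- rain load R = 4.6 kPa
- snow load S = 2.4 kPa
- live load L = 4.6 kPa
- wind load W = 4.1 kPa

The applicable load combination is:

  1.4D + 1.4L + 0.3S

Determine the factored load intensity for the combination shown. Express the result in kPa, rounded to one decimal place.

1.4(5.2) + 1.4(4.6) + 0.3(2.4) = 14.4
q_u = 14.4 kPa.

14.4 kPa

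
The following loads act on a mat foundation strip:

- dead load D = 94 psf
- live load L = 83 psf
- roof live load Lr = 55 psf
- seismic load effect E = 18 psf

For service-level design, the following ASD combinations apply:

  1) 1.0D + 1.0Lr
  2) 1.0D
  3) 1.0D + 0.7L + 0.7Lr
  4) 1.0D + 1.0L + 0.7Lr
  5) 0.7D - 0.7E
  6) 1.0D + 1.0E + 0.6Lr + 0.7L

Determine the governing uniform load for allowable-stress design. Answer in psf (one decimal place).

215.5 psf

1) 1.0(94) + 1.0(55) = 149.0
2) 1.0(94) = 94.0
3) 1.0(94) + 0.7(83) + 0.7(55) = 190.6
4) 1.0(94) + 1.0(83) + 0.7(55) = 215.5
5) 0.7(94) - 0.7(18) = 53.2
6) 1.0(94) + 1.0(18) + 0.6(55) + 0.7(83) = 203.1
The controlling combination is 4, giving 215.5 psf.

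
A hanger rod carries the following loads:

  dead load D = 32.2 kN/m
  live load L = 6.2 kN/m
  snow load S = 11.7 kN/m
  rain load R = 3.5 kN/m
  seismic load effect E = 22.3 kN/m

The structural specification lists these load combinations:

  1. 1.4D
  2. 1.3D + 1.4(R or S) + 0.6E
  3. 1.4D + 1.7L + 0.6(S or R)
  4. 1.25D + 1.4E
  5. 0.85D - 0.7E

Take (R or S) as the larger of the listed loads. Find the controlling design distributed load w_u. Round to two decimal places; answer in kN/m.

71.62 kN/m

(R or S) → S = 11.7 kN/m; (S or R) → S = 11.7 kN/m.
1. 1.4(32.2) = 45.08
2. 1.3(32.2) + 1.4(11.7) + 0.6(22.3) = 41.86 + 16.38 + 13.38 = 71.62
3. 1.4(32.2) + 1.7(6.2) + 0.6(11.7) = 45.08 + 10.54 + 7.02 = 62.64
4. 1.25(32.2) + 1.4(22.3) = 40.25 + 31.22 = 71.47
5. 0.85(32.2) - 0.7(22.3) = 27.37 - 15.61 = 11.76
Maximum is from combination 2.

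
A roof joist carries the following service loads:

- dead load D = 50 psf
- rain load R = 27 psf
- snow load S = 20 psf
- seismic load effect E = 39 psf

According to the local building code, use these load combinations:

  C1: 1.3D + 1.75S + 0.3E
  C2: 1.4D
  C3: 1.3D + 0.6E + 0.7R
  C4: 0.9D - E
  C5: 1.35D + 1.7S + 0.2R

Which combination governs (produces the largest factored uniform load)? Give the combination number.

C1: 1.3(50) + 1.75(20) + 0.3(39) = 111.70
C2: 1.4(50) = 70.00
C3: 1.3(50) + 0.6(39) + 0.7(27) = 107.30
C4: 0.9(50) - 1.0(39) = 6.00
C5: 1.35(50) + 1.7(20) + 0.2(27) = 106.90
The largest value is 111.70 psf from combination 1.

Combination 1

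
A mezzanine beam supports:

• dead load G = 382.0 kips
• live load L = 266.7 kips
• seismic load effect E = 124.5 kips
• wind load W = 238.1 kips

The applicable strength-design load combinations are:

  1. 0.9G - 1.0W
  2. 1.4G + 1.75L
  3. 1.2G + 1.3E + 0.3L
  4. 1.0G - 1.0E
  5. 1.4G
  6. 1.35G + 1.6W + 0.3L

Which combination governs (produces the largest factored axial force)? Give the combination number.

Combination 2

1. 0.9(382.0) - 1.0(238.1) = 105.7
2. 1.4(382.0) + 1.75(266.7) = 1001.5
3. 1.2(382.0) + 1.3(124.5) + 0.3(266.7) = 700.3
4. 1.0(382.0) - 1.0(124.5) = 257.5
5. 1.4(382.0) = 534.8
6. 1.35(382.0) + 1.6(238.1) + 0.3(266.7) = 976.7
The largest value is 1001.5 kips from combination 2.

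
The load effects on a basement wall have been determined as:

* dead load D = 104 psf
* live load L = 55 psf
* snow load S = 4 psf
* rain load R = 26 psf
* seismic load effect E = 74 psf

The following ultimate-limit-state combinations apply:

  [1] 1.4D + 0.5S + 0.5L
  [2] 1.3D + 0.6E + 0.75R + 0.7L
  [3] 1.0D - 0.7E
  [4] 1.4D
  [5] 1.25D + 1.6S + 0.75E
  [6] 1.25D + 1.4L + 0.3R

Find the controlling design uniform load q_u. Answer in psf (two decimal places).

237.60 psf

[1] 1.4(104) + 0.5(4) + 0.5(55) = 175.10
[2] 1.3(104) + 0.6(74) + 0.75(26) + 0.7(55) = 237.60
[3] 1.0(104) - 0.7(74) = 52.20
[4] 1.4(104) = 145.60
[5] 1.25(104) + 1.6(4) + 0.75(74) = 191.90
[6] 1.25(104) + 1.4(55) + 0.3(26) = 214.80
Combination 2 governs: q_u = 237.60 psf.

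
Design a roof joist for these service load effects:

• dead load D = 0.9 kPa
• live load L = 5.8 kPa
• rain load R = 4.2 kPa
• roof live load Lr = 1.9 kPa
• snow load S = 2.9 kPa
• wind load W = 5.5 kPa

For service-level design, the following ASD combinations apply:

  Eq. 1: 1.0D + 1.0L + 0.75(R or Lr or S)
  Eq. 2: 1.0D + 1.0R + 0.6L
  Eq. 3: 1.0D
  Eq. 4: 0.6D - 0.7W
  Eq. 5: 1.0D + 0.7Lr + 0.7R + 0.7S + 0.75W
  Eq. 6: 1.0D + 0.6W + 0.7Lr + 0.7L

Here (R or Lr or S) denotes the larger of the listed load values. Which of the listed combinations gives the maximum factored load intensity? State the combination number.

(R or Lr or S) → R = 4.2 kPa.
Eq. 1: 1.0(0.9) + 1.0(5.8) + 0.75(4.2) = 0.90 + 5.80 + 3.15 = 9.85
Eq. 2: 1.0(0.9) + 1.0(4.2) + 0.6(5.8) = 0.90 + 4.20 + 3.48 = 8.58
Eq. 3: 1.0(0.9) = 0.90
Eq. 4: 0.6(0.9) - 0.7(5.5) = 0.54 - 3.85 = -3.31
Eq. 5: 1.0(0.9) + 0.7(1.9) + 0.7(4.2) + 0.7(2.9) + 0.75(5.5) = 0.90 + 1.33 + 2.94 + 2.03 + 4.13 = 11.33
Eq. 6: 1.0(0.9) + 0.6(5.5) + 0.7(1.9) + 0.7(5.8) = 0.90 + 3.30 + 1.33 + 4.06 = 9.59
The largest value is 11.33 kPa from combination 5.

Combination 5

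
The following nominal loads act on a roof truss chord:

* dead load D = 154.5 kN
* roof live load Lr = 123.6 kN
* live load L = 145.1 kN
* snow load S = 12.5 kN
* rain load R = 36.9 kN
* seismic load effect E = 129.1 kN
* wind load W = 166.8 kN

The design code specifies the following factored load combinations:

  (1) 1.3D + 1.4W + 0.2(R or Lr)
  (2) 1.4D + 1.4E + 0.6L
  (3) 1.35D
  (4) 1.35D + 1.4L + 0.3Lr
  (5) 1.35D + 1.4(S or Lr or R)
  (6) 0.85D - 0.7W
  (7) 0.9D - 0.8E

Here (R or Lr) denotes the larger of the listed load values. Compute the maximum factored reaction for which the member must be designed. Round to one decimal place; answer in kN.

(R or Lr) → Lr = 123.6 kN; (S or Lr or R) → Lr = 123.6 kN.
(1) 1.3(154.5) + 1.4(166.8) + 0.2(123.6) = 459.1
(2) 1.4(154.5) + 1.4(129.1) + 0.6(145.1) = 484.1
(3) 1.35(154.5) = 208.6
(4) 1.35(154.5) + 1.4(145.1) + 0.3(123.6) = 448.8
(5) 1.35(154.5) + 1.4(123.6) = 381.6
(6) 0.85(154.5) - 0.7(166.8) = 14.6
(7) 0.9(154.5) - 0.8(129.1) = 35.8
The controlling combination is 2, giving 484.1 kN.

484.1 kN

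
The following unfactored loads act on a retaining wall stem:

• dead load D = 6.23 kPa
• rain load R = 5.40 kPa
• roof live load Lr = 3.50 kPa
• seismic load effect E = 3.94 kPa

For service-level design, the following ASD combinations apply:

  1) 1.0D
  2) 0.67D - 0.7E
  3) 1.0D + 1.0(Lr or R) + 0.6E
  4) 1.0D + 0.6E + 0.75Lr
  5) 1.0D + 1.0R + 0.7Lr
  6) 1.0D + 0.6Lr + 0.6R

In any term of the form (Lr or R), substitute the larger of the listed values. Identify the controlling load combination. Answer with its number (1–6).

(Lr or R) → R = 5.40 kPa.
1) 1.0(6.23) = 6.23
2) 0.67(6.23) - 0.7(3.94) = 1.42
3) 1.0(6.23) + 1.0(5.40) + 0.6(3.94) = 6.23 + 5.40 + 2.36 = 13.99
4) 1.0(6.23) + 0.6(3.94) + 0.75(3.50) = 6.23 + 2.36 + 2.63 = 11.22
5) 1.0(6.23) + 1.0(5.40) + 0.7(3.50) = 6.23 + 5.40 + 2.45 = 14.08
6) 1.0(6.23) + 0.6(3.50) + 0.6(5.40) = 6.23 + 2.10 + 3.24 = 11.57
The largest value is 14.08 kPa from combination 5.

Combination 5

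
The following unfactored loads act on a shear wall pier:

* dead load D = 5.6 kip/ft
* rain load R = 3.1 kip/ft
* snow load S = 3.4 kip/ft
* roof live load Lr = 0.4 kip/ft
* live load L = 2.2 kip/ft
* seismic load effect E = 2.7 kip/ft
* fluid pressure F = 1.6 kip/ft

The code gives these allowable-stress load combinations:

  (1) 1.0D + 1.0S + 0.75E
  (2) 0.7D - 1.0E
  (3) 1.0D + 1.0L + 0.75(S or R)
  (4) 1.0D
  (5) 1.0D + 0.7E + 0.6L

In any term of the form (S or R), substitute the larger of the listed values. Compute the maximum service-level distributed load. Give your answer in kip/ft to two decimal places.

(S or R) → S = 3.4 kip/ft.
(1) 1.0(5.6) + 1.0(3.4) + 0.75(2.7) = 5.60 + 3.40 + 2.03 = 11.03
(2) 0.7(5.6) - 1.0(2.7) = 3.92 - 2.70 = 1.22
(3) 1.0(5.6) + 1.0(2.2) + 0.75(3.4) = 5.60 + 2.20 + 2.55 = 10.35
(4) 1.0(5.6) = 5.60
(5) 1.0(5.6) + 0.7(2.7) + 0.6(2.2) = 5.60 + 1.89 + 1.32 = 8.81
The controlling combination is 1, giving 11.03 kip/ft.

11.03 kip/ft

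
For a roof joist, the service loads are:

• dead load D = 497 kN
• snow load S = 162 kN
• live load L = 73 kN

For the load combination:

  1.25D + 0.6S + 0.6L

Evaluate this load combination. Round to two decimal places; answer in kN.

1.25(497) + 0.6(162) + 0.6(73) = 621.25 + 97.20 + 43.80 = 762.25
N_u = 762.25 kN.

762.25 kN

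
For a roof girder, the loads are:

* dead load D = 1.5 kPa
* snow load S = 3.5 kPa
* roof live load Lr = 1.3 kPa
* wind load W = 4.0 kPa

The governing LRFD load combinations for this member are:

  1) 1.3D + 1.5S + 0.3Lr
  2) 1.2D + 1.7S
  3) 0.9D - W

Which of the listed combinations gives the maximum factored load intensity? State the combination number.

Combination 2

1) 1.3(1.5) + 1.5(3.5) + 0.3(1.3) = 7.6
2) 1.2(1.5) + 1.7(3.5) = 1.8 + 6.0 = 7.8
3) 0.9(1.5) - 1.0(4.0) = -2.7
The largest value is 7.8 kPa from combination 2.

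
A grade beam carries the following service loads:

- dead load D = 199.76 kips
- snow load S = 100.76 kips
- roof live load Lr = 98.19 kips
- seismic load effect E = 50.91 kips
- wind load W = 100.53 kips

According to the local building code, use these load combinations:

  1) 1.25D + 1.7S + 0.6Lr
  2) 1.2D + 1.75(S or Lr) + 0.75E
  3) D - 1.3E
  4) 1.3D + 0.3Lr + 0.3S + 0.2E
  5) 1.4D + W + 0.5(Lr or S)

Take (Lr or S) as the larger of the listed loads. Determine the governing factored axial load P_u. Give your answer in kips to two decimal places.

479.91 kips

(S or Lr) → S = 100.76 kips; (Lr or S) → S = 100.76 kips.
1) 1.25(199.76) + 1.7(100.76) + 0.6(98.19) = 479.91
2) 1.2(199.76) + 1.75(100.76) + 0.75(50.91) = 239.71 + 176.33 + 38.18 = 454.22
3) 1.0(199.76) - 1.3(50.91) = 199.76 - 66.18 = 133.58
4) 1.3(199.76) + 0.3(98.19) + 0.3(100.76) + 0.2(50.91) = 259.69 + 29.46 + 30.23 + 10.18 = 329.56
5) 1.4(199.76) + 1.0(100.53) + 0.5(100.76) = 279.66 + 100.53 + 50.38 = 430.57
The controlling combination is 1, giving 479.91 kips.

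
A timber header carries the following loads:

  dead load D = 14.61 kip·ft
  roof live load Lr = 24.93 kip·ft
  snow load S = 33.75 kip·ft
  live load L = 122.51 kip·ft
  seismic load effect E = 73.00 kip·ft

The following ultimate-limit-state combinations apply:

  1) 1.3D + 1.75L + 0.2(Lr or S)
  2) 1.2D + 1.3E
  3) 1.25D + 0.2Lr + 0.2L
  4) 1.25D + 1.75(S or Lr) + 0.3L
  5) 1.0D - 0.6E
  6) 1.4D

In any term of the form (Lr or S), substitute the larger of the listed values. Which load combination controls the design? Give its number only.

(Lr or S) → S = 33.75 kip·ft; (S or Lr) → S = 33.75 kip·ft.
1) 1.3(14.61) + 1.75(122.51) + 0.2(33.75) = 240.14
2) 1.2(14.61) + 1.3(73.00) = 17.53 + 94.90 = 112.43
3) 1.25(14.61) + 0.2(24.93) + 0.2(122.51) = 18.26 + 4.99 + 24.50 = 47.75
4) 1.25(14.61) + 1.75(33.75) + 0.3(122.51) = 114.08
5) 1.0(14.61) - 0.6(73.00) = 14.61 - 43.80 = -29.19
6) 1.4(14.61) = 20.45
The largest value is 240.14 kip·ft from combination 1.

Combination 1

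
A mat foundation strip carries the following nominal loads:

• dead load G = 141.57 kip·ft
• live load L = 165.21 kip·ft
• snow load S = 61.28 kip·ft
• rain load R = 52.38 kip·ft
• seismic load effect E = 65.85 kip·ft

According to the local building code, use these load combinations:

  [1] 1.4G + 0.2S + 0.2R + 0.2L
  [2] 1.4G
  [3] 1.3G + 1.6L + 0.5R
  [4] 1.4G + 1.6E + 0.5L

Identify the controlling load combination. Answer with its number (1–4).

Combination 3

[1] 1.4(141.57) + 0.2(61.28) + 0.2(52.38) + 0.2(165.21) = 253.97
[2] 1.4(141.57) = 198.20
[3] 1.3(141.57) + 1.6(165.21) + 0.5(52.38) = 184.04 + 264.34 + 26.19 = 474.57
[4] 1.4(141.57) + 1.6(65.85) + 0.5(165.21) = 386.16
The largest value is 474.57 kip·ft from combination 3.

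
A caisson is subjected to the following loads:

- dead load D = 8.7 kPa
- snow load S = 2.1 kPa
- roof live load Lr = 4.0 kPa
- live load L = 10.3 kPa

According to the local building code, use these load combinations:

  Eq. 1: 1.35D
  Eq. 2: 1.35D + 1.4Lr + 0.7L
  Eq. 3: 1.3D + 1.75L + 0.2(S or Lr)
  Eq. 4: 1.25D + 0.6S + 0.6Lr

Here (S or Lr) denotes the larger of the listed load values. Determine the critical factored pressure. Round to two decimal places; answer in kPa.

30.14 kPa

(S or Lr) → Lr = 4.0 kPa.
Eq. 1: 1.35(8.7) = 11.75
Eq. 2: 1.35(8.7) + 1.4(4.0) + 0.7(10.3) = 24.56
Eq. 3: 1.3(8.7) + 1.75(10.3) + 0.2(4.0) = 30.14
Eq. 4: 1.25(8.7) + 0.6(2.1) + 0.6(4.0) = 14.54
The controlling combination is 3, giving 30.14 kPa.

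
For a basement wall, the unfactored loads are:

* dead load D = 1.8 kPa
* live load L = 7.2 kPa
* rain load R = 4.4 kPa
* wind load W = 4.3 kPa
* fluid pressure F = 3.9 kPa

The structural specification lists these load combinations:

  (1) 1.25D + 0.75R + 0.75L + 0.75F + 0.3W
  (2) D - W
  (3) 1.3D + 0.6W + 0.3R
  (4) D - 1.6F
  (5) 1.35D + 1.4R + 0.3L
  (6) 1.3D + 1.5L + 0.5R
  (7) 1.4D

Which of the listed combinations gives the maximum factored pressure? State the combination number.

Combination 6

(1) 1.25(1.8) + 0.75(4.4) + 0.75(7.2) + 0.75(3.9) + 0.3(4.3) = 15.2
(2) 1.0(1.8) - 1.0(4.3) = -2.5
(3) 1.3(1.8) + 0.6(4.3) + 0.3(4.4) = 6.2
(4) 1.0(1.8) - 1.6(3.9) = -4.4
(5) 1.35(1.8) + 1.4(4.4) + 0.3(7.2) = 10.8
(6) 1.3(1.8) + 1.5(7.2) + 0.5(4.4) = 15.3
(7) 1.4(1.8) = 2.5
The largest value is 15.3 kPa from combination 6.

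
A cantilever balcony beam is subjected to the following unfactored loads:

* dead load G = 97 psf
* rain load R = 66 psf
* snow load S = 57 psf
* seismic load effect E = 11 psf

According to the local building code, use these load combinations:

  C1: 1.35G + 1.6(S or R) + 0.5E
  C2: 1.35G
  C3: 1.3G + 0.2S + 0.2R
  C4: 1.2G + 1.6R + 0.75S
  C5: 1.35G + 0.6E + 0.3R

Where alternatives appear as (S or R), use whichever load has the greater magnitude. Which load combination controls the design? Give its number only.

(S or R) → R = 66 psf.
C1: 1.35(97) + 1.6(66) + 0.5(11) = 242.1
C2: 1.35(97) = 131.0
C3: 1.3(97) + 0.2(57) + 0.2(66) = 150.7
C4: 1.2(97) + 1.6(66) + 0.75(57) = 264.8
C5: 1.35(97) + 0.6(11) + 0.3(66) = 157.4
The largest value is 264.8 psf from combination 4.

Combination 4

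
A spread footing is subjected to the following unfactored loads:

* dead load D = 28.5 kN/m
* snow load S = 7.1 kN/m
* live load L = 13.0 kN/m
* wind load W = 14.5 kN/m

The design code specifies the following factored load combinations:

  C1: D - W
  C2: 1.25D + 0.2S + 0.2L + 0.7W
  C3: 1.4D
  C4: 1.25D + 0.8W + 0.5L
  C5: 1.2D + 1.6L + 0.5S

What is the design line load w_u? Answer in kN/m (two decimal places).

C1: 1.0(28.5) - 1.0(14.5) = 28.50 - 14.50 = 14.00
C2: 1.25(28.5) + 0.2(7.1) + 0.2(13.0) + 0.7(14.5) = 35.63 + 1.42 + 2.60 + 10.15 = 49.80
C3: 1.4(28.5) = 39.90
C4: 1.25(28.5) + 0.8(14.5) + 0.5(13.0) = 35.63 + 11.60 + 6.50 = 53.73
C5: 1.2(28.5) + 1.6(13.0) + 0.5(7.1) = 34.20 + 20.80 + 3.55 = 58.55
Maximum is from combination 5.

58.55 kN/m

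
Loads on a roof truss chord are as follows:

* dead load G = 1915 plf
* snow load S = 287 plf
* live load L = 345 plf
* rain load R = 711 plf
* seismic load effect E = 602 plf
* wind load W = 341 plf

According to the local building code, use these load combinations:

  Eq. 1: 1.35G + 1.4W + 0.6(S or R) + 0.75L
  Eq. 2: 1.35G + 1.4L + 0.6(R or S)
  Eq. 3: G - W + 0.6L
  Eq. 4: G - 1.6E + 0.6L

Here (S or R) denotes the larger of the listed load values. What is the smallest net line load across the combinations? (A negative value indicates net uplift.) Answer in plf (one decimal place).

1158.8 plf

(S or R) → R = 711 plf; (R or S) → R = 711 plf.
Eq. 1: 1.35(1915) + 1.4(341) + 0.6(711) + 0.75(345) = 3748.0
Eq. 2: 1.35(1915) + 1.4(345) + 0.6(711) = 2585.3 + 483.0 + 426.6 = 3494.9
Eq. 3: 1.0(1915) - 1.0(341) + 0.6(345) = 1915.0 - 341.0 + 207.0 = 1781.0
Eq. 4: 1.0(1915) - 1.6(602) + 0.6(345) = 1915.0 - 963.2 + 207.0 = 1158.8
Combination 4 gives the minimum: 1158.8 plf.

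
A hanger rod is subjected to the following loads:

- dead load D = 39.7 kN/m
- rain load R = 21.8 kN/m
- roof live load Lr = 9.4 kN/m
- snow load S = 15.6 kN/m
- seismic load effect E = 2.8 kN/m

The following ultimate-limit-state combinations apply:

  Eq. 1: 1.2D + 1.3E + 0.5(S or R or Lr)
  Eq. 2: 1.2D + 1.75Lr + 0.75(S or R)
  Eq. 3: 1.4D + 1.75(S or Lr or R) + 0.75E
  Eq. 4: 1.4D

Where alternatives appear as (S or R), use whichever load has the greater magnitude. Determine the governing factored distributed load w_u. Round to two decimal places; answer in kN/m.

95.83 kN/m

(S or R or Lr) → R = 21.8 kN/m; (S or R) → R = 21.8 kN/m; (S or Lr or R) → R = 21.8 kN/m.
Eq. 1: 1.2(39.7) + 1.3(2.8) + 0.5(21.8) = 47.64 + 3.64 + 10.90 = 62.18
Eq. 2: 1.2(39.7) + 1.75(9.4) + 0.75(21.8) = 47.64 + 16.45 + 16.35 = 80.44
Eq. 3: 1.4(39.7) + 1.75(21.8) + 0.75(2.8) = 55.58 + 38.15 + 2.10 = 95.83
Eq. 4: 1.4(39.7) = 55.58
Maximum is from combination 3.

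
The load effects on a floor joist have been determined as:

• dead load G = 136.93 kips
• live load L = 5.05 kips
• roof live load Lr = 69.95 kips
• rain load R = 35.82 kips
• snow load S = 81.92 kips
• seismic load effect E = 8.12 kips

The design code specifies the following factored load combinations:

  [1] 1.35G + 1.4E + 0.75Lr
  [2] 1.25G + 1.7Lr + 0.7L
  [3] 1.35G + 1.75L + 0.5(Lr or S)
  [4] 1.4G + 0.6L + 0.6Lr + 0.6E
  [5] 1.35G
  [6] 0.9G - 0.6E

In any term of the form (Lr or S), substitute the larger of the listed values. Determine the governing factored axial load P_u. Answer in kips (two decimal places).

293.61 kips

(Lr or S) → S = 81.92 kips.
[1] 1.35(136.93) + 1.4(8.12) + 0.75(69.95) = 184.86 + 11.37 + 52.46 = 248.69
[2] 1.25(136.93) + 1.7(69.95) + 0.7(5.05) = 293.61
[3] 1.35(136.93) + 1.75(5.05) + 0.5(81.92) = 234.65
[4] 1.4(136.93) + 0.6(5.05) + 0.6(69.95) + 0.6(8.12) = 191.70 + 3.03 + 41.97 + 4.87 = 241.57
[5] 1.35(136.93) = 184.86
[6] 0.9(136.93) - 0.6(8.12) = 123.24 - 4.87 = 118.37
Maximum is from combination 2.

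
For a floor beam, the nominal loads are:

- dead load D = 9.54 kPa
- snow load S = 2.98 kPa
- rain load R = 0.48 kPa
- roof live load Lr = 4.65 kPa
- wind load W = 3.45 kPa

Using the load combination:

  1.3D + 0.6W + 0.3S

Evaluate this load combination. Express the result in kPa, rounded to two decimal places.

15.37 kPa

1.3(9.54) + 0.6(3.45) + 0.3(2.98) = 15.37
p_u = 15.37 kPa.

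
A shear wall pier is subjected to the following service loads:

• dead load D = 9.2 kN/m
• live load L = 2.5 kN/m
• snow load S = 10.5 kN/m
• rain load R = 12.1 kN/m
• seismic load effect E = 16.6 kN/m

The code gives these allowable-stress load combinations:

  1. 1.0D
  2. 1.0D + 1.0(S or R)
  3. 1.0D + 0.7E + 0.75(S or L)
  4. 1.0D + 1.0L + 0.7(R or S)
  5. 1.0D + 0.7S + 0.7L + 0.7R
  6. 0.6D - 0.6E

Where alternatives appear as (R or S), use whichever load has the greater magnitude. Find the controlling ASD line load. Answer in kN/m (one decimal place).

28.7 kN/m

(S or R) → R = 12.1 kN/m; (S or L) → S = 10.5 kN/m; (R or S) → R = 12.1 kN/m.
1. 1.0(9.2) = 9.2
2. 1.0(9.2) + 1.0(12.1) = 9.2 + 12.1 = 21.3
3. 1.0(9.2) + 0.7(16.6) + 0.75(10.5) = 9.2 + 11.6 + 7.9 = 28.7
4. 1.0(9.2) + 1.0(2.5) + 0.7(12.1) = 9.2 + 2.5 + 8.5 = 20.2
5. 1.0(9.2) + 0.7(10.5) + 0.7(2.5) + 0.7(12.1) = 26.8
6. 0.6(9.2) - 0.6(16.6) = -4.4
Maximum is from combination 3.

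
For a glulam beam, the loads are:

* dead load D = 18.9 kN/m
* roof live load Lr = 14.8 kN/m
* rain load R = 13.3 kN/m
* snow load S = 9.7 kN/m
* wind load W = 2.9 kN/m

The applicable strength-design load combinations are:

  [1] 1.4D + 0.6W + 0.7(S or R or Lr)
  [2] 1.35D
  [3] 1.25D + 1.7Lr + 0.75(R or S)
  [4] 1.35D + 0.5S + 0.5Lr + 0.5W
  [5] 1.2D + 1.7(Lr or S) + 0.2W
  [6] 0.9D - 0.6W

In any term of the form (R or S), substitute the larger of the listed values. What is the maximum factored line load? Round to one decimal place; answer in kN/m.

58.8 kN/m

(S or R or Lr) → Lr = 14.8 kN/m; (R or S) → R = 13.3 kN/m; (Lr or S) → Lr = 14.8 kN/m.
[1] 1.4(18.9) + 0.6(2.9) + 0.7(14.8) = 26.5 + 1.7 + 10.4 = 38.6
[2] 1.35(18.9) = 25.5
[3] 1.25(18.9) + 1.7(14.8) + 0.75(13.3) = 23.6 + 25.2 + 10.0 = 58.8
[4] 1.35(18.9) + 0.5(9.7) + 0.5(14.8) + 0.5(2.9) = 39.2
[5] 1.2(18.9) + 1.7(14.8) + 0.2(2.9) = 48.4
[6] 0.9(18.9) - 0.6(2.9) = 17.0 - 1.7 = 15.3
The controlling combination is 3, giving 58.8 kN/m.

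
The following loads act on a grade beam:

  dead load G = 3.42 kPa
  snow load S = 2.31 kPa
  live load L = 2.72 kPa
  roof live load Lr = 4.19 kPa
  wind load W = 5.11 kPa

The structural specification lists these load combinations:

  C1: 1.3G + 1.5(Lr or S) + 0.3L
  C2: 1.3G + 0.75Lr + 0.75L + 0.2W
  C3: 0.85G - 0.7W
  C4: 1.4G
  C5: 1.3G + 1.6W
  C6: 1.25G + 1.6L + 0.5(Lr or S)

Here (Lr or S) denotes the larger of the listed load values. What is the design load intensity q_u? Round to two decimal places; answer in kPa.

(Lr or S) → Lr = 4.19 kPa.
C1: 1.3(3.42) + 1.5(4.19) + 0.3(2.72) = 11.55
C2: 1.3(3.42) + 0.75(4.19) + 0.75(2.72) + 0.2(5.11) = 4.45 + 3.14 + 2.04 + 1.02 = 10.65
C3: 0.85(3.42) - 0.7(5.11) = 2.91 - 3.58 = -0.67
C4: 1.4(3.42) = 4.79
C5: 1.3(3.42) + 1.6(5.11) = 12.62
C6: 1.25(3.42) + 1.6(2.72) + 0.5(4.19) = 10.72
The controlling combination is 5, giving 12.62 kPa.

12.62 kPa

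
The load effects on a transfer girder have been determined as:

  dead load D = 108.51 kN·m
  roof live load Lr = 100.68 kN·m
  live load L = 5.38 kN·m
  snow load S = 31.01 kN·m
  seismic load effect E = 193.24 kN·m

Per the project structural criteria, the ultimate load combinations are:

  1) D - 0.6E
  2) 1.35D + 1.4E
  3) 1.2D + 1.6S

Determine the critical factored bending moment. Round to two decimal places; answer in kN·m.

1) 1.0(108.51) - 0.6(193.24) = 108.51 - 115.94 = -7.43
2) 1.35(108.51) + 1.4(193.24) = 417.02
3) 1.2(108.51) + 1.6(31.01) = 130.21 + 49.62 = 179.83
Combination 2 governs: M_u = 417.02 kN·m.

417.02 kN·m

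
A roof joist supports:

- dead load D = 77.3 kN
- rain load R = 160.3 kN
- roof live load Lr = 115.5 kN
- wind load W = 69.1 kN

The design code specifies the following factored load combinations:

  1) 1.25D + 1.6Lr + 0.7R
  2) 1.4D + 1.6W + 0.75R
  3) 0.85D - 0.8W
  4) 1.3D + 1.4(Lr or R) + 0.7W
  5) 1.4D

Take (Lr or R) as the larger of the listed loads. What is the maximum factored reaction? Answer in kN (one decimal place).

393.6 kN

(Lr or R) → R = 160.3 kN.
1) 1.25(77.3) + 1.6(115.5) + 0.7(160.3) = 96.6 + 184.8 + 112.2 = 393.6
2) 1.4(77.3) + 1.6(69.1) + 0.75(160.3) = 108.2 + 110.6 + 120.2 = 339.0
3) 0.85(77.3) - 0.8(69.1) = 65.7 - 55.3 = 10.4
4) 1.3(77.3) + 1.4(160.3) + 0.7(69.1) = 100.5 + 224.4 + 48.4 = 373.3
5) 1.4(77.3) = 108.2
Maximum is from combination 1.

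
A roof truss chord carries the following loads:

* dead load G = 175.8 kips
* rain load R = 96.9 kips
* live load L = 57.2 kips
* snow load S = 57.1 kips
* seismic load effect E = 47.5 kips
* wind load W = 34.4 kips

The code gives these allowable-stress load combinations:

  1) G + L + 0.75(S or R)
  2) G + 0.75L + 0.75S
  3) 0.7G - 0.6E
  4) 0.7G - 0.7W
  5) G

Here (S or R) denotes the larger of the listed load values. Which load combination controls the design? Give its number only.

Combination 1

(S or R) → R = 96.9 kips.
1) 1.0(175.8) + 1.0(57.2) + 0.75(96.9) = 305.68
2) 1.0(175.8) + 0.75(57.2) + 0.75(57.1) = 261.53
3) 0.7(175.8) - 0.6(47.5) = 94.56
4) 0.7(175.8) - 0.7(34.4) = 98.98
5) 1.0(175.8) = 175.80
The largest value is 305.68 kips from combination 1.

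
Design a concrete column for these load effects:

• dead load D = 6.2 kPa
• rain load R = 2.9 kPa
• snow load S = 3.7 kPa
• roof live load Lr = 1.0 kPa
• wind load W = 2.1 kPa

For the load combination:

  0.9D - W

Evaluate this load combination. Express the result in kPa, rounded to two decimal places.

0.9(6.2) - 1.0(2.1) = 5.58 - 2.10 = 3.48
q_u = 3.48 kPa.

3.48 kPa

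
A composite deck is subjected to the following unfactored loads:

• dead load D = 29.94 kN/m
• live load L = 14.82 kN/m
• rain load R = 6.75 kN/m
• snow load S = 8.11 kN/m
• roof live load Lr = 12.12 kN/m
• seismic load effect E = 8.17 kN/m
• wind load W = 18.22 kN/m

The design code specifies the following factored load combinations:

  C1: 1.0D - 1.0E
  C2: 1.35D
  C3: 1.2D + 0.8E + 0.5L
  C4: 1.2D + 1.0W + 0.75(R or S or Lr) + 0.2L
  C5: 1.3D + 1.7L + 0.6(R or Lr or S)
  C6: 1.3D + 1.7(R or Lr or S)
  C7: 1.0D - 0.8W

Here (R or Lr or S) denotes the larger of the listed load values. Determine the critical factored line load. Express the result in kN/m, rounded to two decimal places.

(R or S or Lr) → Lr = 12.12 kN/m; (R or Lr or S) → Lr = 12.12 kN/m.
C1: 1.0(29.94) - 1.0(8.17) = 29.94 - 8.17 = 21.77
C2: 1.35(29.94) = 40.42
C3: 1.2(29.94) + 0.8(8.17) + 0.5(14.82) = 49.87
C4: 1.2(29.94) + 1.0(18.22) + 0.75(12.12) + 0.2(14.82) = 35.93 + 18.22 + 9.09 + 2.96 = 66.20
C5: 1.3(29.94) + 1.7(14.82) + 0.6(12.12) = 71.39
C6: 1.3(29.94) + 1.7(12.12) = 59.53
C7: 1.0(29.94) - 0.8(18.22) = 29.94 - 14.58 = 15.36
Combination 5 governs: w_u = 71.39 kN/m.

71.39 kN/m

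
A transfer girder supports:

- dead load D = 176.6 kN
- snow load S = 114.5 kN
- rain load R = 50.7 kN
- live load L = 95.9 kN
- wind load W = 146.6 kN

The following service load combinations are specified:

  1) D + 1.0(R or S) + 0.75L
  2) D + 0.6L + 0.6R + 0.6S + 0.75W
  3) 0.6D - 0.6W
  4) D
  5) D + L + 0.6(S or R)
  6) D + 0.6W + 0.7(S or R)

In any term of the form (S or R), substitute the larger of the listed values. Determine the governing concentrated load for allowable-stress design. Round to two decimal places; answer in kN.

443.21 kN

(R or S) → S = 114.5 kN; (S or R) → S = 114.5 kN.
1) 1.0(176.6) + 1.0(114.5) + 0.75(95.9) = 176.60 + 114.50 + 71.93 = 363.03
2) 1.0(176.6) + 0.6(95.9) + 0.6(50.7) + 0.6(114.5) + 0.75(146.6) = 176.60 + 57.54 + 30.42 + 68.70 + 109.95 = 443.21
3) 0.6(176.6) - 0.6(146.6) = 105.96 - 87.96 = 18.00
4) 1.0(176.6) = 176.60
5) 1.0(176.6) + 1.0(95.9) + 0.6(114.5) = 176.60 + 95.90 + 68.70 = 341.20
6) 1.0(176.6) + 0.6(146.6) + 0.7(114.5) = 176.60 + 87.96 + 80.15 = 344.71
The controlling combination is 2, giving 443.21 kN.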